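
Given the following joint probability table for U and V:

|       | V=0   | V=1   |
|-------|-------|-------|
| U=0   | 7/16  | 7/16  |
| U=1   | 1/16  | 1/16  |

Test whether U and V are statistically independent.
Marginal P(U) (row sums):
  P(U=0) = 7/16 + 7/16 = 7/8
  P(U=1) = 1/16 + 1/16 = 1/8
Marginal P(V) (column sums):
  P(V=0) = 7/16 + 1/16 = 1/2
  P(V=1) = 7/16 + 1/16 = 1/2

U and V are independent iff P(U=i,V=j) = P(U=i)·P(V=j) for every cell.
  P(U=0)·P(V=0) = 7/8 × 1/2 = 7/16 = P(U=0,V=0) ✓
  P(U=0)·P(V=1) = 7/8 × 1/2 = 7/16 = P(U=0,V=1) ✓
  P(U=1)·P(V=0) = 1/8 × 1/2 = 1/16 = P(U=1,V=0) ✓
  P(U=1)·P(V=1) = 1/8 × 1/2 = 1/16 = P(U=1,V=1) ✓

Yes, U and V are independent: every cell factors, so I(U;V) = 0 bits.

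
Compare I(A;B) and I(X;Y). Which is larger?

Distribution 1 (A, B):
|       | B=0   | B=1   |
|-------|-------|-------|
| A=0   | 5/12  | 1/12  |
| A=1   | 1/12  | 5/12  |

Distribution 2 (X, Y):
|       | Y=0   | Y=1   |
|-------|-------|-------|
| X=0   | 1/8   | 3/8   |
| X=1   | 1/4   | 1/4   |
Distribution 1 (A, B):
Marginal P(A) (row sums):
  P(A=0) = 5/12 + 1/12 = 1/2
  P(A=1) = 1/12 + 5/12 = 1/2
Marginal P(B) (column sums):
  P(B=0) = 5/12 + 1/12 = 1/2
  P(B=1) = 1/12 + 5/12 = 1/2

H(A) = -[(1/2)·log₂(1/2) + (1/2)·log₂(1/2)]
  = 0.5000 + 0.5000
  = 1.0000 bits
H(B) = -[(1/2)·log₂(1/2) + (1/2)·log₂(1/2)]
  = 0.5000 + 0.5000
  = 1.0000 bits
H(A,B) = -[(5/12)·log₂(5/12) + (1/12)·log₂(1/12) + (1/12)·log₂(1/12) + (5/12)·log₂(5/12)]
  = 0.5263 + 0.2987 + 0.2987 + 0.5263
  = 1.6500 bits

I(A;B) = H(A) + H(B) - H(A,B)
  = 1.0000 + 1.0000 - 1.6500
  = 0.3500 bits

Distribution 2 (X, Y):
Marginal P(X) (row sums):
  P(X=0) = 1/8 + 3/8 = 1/2
  P(X=1) = 1/4 + 1/4 = 1/2
Marginal P(Y) (column sums):
  P(Y=0) = 1/8 + 1/4 = 3/8
  P(Y=1) = 3/8 + 1/4 = 5/8

H(X) = -[(1/2)·log₂(1/2) + (1/2)·log₂(1/2)]
  = 0.5000 + 0.5000
  = 1.0000 bits
H(Y) = -[(3/8)·log₂(3/8) + (5/8)·log₂(5/8)]
  = 0.5306 + 0.4238
  = 0.9544 bits
H(X,Y) = -[(1/8)·log₂(1/8) + (3/8)·log₂(3/8) + (1/4)·log₂(1/4) + (1/4)·log₂(1/4)]
  = 0.3750 + 0.5306 + 0.5000 + 0.5000
  = 1.9056 bits

I(X;Y) = H(X) + H(Y) - H(X,Y)
  = 1.0000 + 0.9544 - 1.9056
  = 0.0488 bits

I(A;B) = 0.3500 bits > I(X;Y) = 0.0488 bits, so (A, B) has the higher mutual information (stronger dependence).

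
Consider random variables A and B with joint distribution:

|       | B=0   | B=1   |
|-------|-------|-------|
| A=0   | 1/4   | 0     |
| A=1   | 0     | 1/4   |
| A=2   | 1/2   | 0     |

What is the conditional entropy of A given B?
Marginal P(B) (column sums):
  P(B=0) = 1/4 + 0 + 1/2 = 3/4
  P(B=1) = 0 + 1/4 + 0 = 1/4

H(A|B) = -Σ P(A,B)·log₂ P(A|B), where P(A|B) = P(A,B) / P(B)
  (cells with P(A,B) = 0 contribute 0)
  (A=0,B=0): P(A|B) = (1/4)/(3/4) = 1/3;  -(1/4)·log₂(1/3) = 0.3962
  (A=1,B=1): P(A|B) = (1/4)/(1/4) = 1;  -(1/4)·log₂(1) = 0.0000
  (A=2,B=0): P(A|B) = (1/2)/(3/4) = 2/3;  -(1/2)·log₂(2/3) = 0.2925
H(A|B) = 0.3962 + 0.0000 + 0.2925
  = 0.6887 bits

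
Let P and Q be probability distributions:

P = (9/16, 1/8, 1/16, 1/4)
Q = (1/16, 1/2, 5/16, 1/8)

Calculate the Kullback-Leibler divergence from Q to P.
D(P||Q) = Σ P(i) log₂(P(i)/Q(i))
  i=0: (9/16) × log₂((9/16)/(1/16)) = (9/16) × log₂(9) = 1.7831
  i=1: (1/8) × log₂((1/8)/(1/2)) = (1/8) × log₂(1/4) = -0.2500
  i=2: (1/16) × log₂((1/16)/(5/16)) = (1/16) × log₂(1/5) = -0.1451
  i=3: (1/4) × log₂((1/4)/(1/8)) = (1/4) × log₂(2) = 0.2500
D(P||Q) = 1.7831 - 0.2500 - 0.1451 + 0.2500
  = 1.6380 bits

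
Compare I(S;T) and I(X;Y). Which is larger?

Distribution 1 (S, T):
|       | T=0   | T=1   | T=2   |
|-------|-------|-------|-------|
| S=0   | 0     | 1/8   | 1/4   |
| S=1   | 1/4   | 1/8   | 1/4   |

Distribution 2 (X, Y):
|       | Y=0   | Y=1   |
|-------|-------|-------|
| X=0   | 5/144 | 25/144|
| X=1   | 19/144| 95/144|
Distribution 1 (S, T):
Marginal P(S) (row sums):
  P(S=0) = 0 + 1/8 + 1/4 = 3/8
  P(S=1) = 1/4 + 1/8 + 1/4 = 5/8
Marginal P(T) (column sums):
  P(T=0) = 0 + 1/4 = 1/4
  P(T=1) = 1/8 + 1/8 = 1/4
  P(T=2) = 1/4 + 1/4 = 1/2

H(S) = -[(3/8)·log₂(3/8) + (5/8)·log₂(5/8)]
  = 0.5306 + 0.4238
  = 0.9544 bits
H(T) = -[(1/4)·log₂(1/4) + (1/4)·log₂(1/4) + (1/2)·log₂(1/2)]
  = 0.5000 + 0.5000 + 0.5000
  = 1.5000 bits
H(S,T) = -[(1/8)·log₂(1/8) + (1/4)·log₂(1/4) + (1/4)·log₂(1/4) + (1/8)·log₂(1/8) + (1/4)·log₂(1/4)]
  = 0.3750 + 0.5000 + 0.5000 + 0.3750 + 0.5000
  = 2.2500 bits

I(S;T) = H(S) + H(T) - H(S,T)
  = 0.9544 + 1.5000 - 2.2500
  = 0.2044 bits

Distribution 2 (X, Y):
Marginal P(X) (row sums):
  P(X=0) = 5/144 + 25/144 = 5/24
  P(X=1) = 19/144 + 95/144 = 19/24
Marginal P(Y) (column sums):
  P(Y=0) = 5/144 + 19/144 = 1/6
  P(Y=1) = 25/144 + 95/144 = 5/6

H(X) = -[(5/24)·log₂(5/24) + (19/24)·log₂(19/24)]
  = 0.4715 + 0.2668
  = 0.7383 bits
H(Y) = -[(1/6)·log₂(1/6) + (5/6)·log₂(5/6)]
  = 0.4308 + 0.2192
  = 0.6500 bits
H(X,Y) = -[(5/144)·log₂(5/144) + (25/144)·log₂(25/144) + (19/144)·log₂(19/144) + (95/144)·log₂(95/144)]
  = 0.1683 + 0.4386 + 0.3855 + 0.3959
  = 1.3883 bits

I(X;Y) = H(X) + H(Y) - H(X,Y)
  = 0.7383 + 0.6500 - 1.3883
  = 0.0000 bits

I(S;T) = 0.2044 bits > I(X;Y) = 0.0000 bits, so (S, T) has the higher mutual information (stronger dependence).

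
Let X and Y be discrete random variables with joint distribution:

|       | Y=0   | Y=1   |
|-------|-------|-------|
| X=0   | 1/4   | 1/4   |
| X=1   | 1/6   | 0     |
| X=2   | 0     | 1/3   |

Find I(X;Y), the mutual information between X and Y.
Marginal P(X) (row sums):
  P(X=0) = 1/4 + 1/4 = 1/2
  P(X=1) = 1/6 + 0 = 1/6
  P(X=2) = 0 + 1/3 = 1/3
Marginal P(Y) (column sums):
  P(Y=0) = 1/4 + 1/6 + 0 = 5/12
  P(Y=1) = 1/4 + 0 + 1/3 = 7/12

H(X) = -[(1/2)·log₂(1/2) + (1/6)·log₂(1/6) + (1/3)·log₂(1/3)]
  = 0.5000 + 0.4308 + 0.5283
  = 1.4591 bits
H(Y) = -[(5/12)·log₂(5/12) + (7/12)·log₂(7/12)]
  = 0.5263 + 0.4536
  = 0.9799 bits
H(X,Y) = -[(1/4)·log₂(1/4) + (1/4)·log₂(1/4) + (1/6)·log₂(1/6) + (1/3)·log₂(1/3)]
  = 0.5000 + 0.5000 + 0.4308 + 0.5283
  = 1.9591 bits

I(X;Y) = H(X) + H(Y) - H(X,Y)
  = 1.4591 + 0.9799 - 1.9591
  = 0.4799 bits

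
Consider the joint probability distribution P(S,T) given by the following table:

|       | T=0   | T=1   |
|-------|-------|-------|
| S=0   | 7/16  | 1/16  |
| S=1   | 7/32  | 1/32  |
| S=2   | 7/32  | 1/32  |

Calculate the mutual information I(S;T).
Marginal P(S) (row sums):
  P(S=0) = 7/16 + 1/16 = 1/2
  P(S=1) = 7/32 + 1/32 = 1/4
  P(S=2) = 7/32 + 1/32 = 1/4
Marginal P(T) (column sums):
  P(T=0) = 7/16 + 7/32 + 7/32 = 7/8
  P(T=1) = 1/16 + 1/32 + 1/32 = 1/8

H(S) = -[(1/2)·log₂(1/2) + (1/4)·log₂(1/4) + (1/4)·log₂(1/4)]
  = 0.5000 + 0.5000 + 0.5000
  = 1.5000 bits
H(T) = -[(7/8)·log₂(7/8) + (1/8)·log₂(1/8)]
  = 0.1686 + 0.3750
  = 0.5436 bits
H(S,T) = -[(7/16)·log₂(7/16) + (1/16)·log₂(1/16) + (7/32)·log₂(7/32) + (1/32)·log₂(1/32) + (7/32)·log₂(7/32) + (1/32)·log₂(1/32)]
  = 0.5218 + 0.2500 + 0.4796 + 0.1563 + 0.4796 + 0.1563
  = 2.0436 bits

I(S;T) = H(S) + H(T) - H(S,T)
  = 1.5000 + 0.5436 - 2.0436
  = 0.0000 bits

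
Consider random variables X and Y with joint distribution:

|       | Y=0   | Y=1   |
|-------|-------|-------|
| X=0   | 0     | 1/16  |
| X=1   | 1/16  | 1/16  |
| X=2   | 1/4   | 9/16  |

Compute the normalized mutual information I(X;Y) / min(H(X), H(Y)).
Marginal P(X) (row sums):
  P(X=0) = 0 + 1/16 = 1/16
  P(X=1) = 1/16 + 1/16 = 1/8
  P(X=2) = 1/4 + 9/16 = 13/16
Marginal P(Y) (column sums):
  P(Y=0) = 0 + 1/16 + 1/4 = 5/16
  P(Y=1) = 1/16 + 1/16 + 9/16 = 11/16

H(X) = -[(1/16)·log₂(1/16) + (1/8)·log₂(1/8) + (13/16)·log₂(13/16)]
  = 0.2500 + 0.3750 + 0.2434
  = 0.8684 bits
H(Y) = -[(5/16)·log₂(5/16) + (11/16)·log₂(11/16)]
  = 0.5244 + 0.3716
  = 0.8960 bits
H(X,Y) = -[(1/16)·log₂(1/16) + (1/16)·log₂(1/16) + (1/16)·log₂(1/16) + (1/4)·log₂(1/4) + (9/16)·log₂(9/16)]
  = 0.2500 + 0.2500 + 0.2500 + 0.5000 + 0.4669
  = 1.7169 bits

I(X;Y) = H(X) + H(Y) - H(X,Y)
  = 0.8684 + 0.8960 - 1.7169
  = 0.0475 bits

min(H(X), H(Y)) = min(0.8684, 0.8960) = 0.8684 bits
Normalized MI = 0.0475 / 0.8684 = 0.0547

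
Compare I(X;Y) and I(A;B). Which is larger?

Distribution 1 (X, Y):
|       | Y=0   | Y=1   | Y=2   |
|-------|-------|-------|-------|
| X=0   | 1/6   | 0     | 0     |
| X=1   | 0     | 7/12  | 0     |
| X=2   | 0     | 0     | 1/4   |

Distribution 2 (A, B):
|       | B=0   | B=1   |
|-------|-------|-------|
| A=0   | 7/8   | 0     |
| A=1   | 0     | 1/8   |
Distribution 1 (X, Y):
Marginal P(X) (row sums):
  P(X=0) = 1/6 + 0 + 0 = 1/6
  P(X=1) = 0 + 7/12 + 0 = 7/12
  P(X=2) = 0 + 0 + 1/4 = 1/4
Marginal P(Y) (column sums):
  P(Y=0) = 1/6 + 0 + 0 = 1/6
  P(Y=1) = 0 + 7/12 + 0 = 7/12
  P(Y=2) = 0 + 0 + 1/4 = 1/4

H(X) = -[(1/6)·log₂(1/6) + (7/12)·log₂(7/12) + (1/4)·log₂(1/4)]
  = 0.4308 + 0.4536 + 0.5000
  = 1.3844 bits
H(Y) = -[(1/6)·log₂(1/6) + (7/12)·log₂(7/12) + (1/4)·log₂(1/4)]
  = 0.4308 + 0.4536 + 0.5000
  = 1.3844 bits
H(X,Y) = -[(1/6)·log₂(1/6) + (7/12)·log₂(7/12) + (1/4)·log₂(1/4)]
  = 0.4308 + 0.4536 + 0.5000
  = 1.3844 bits

I(X;Y) = H(X) + H(Y) - H(X,Y)
  = 1.3844 + 1.3844 - 1.3844
  = 1.3844 bits

Distribution 2 (A, B):
Marginal P(A) (row sums):
  P(A=0) = 7/8 + 0 = 7/8
  P(A=1) = 0 + 1/8 = 1/8
Marginal P(B) (column sums):
  P(B=0) = 7/8 + 0 = 7/8
  P(B=1) = 0 + 1/8 = 1/8

H(A) = -[(7/8)·log₂(7/8) + (1/8)·log₂(1/8)]
  = 0.1686 + 0.3750
  = 0.5436 bits
H(B) = -[(7/8)·log₂(7/8) + (1/8)·log₂(1/8)]
  = 0.1686 + 0.3750
  = 0.5436 bits
H(A,B) = -[(7/8)·log₂(7/8) + (1/8)·log₂(1/8)]
  = 0.1686 + 0.3750
  = 0.5436 bits

I(A;B) = H(A) + H(B) - H(A,B)
  = 0.5436 + 0.5436 - 0.5436
  = 0.5436 bits

I(X;Y) = 1.3844 bits > I(A;B) = 0.5436 bits, so (X, Y) has the higher mutual information (stronger dependence).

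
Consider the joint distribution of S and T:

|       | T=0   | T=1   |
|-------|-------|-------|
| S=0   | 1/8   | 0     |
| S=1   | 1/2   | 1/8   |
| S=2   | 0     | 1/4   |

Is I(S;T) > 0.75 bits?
Marginal P(S) (row sums):
  P(S=0) = 1/8 + 0 = 1/8
  P(S=1) = 1/2 + 1/8 = 5/8
  P(S=2) = 0 + 1/4 = 1/4
Marginal P(T) (column sums):
  P(T=0) = 1/8 + 1/2 + 0 = 5/8
  P(T=1) = 0 + 1/8 + 1/4 = 3/8

H(S) = -[(1/8)·log₂(1/8) + (5/8)·log₂(5/8) + (1/4)·log₂(1/4)]
  = 0.3750 + 0.4238 + 0.5000
  = 1.2988 bits
H(T) = -[(5/8)·log₂(5/8) + (3/8)·log₂(3/8)]
  = 0.4238 + 0.5306
  = 0.9544 bits
H(S,T) = -[(1/8)·log₂(1/8) + (1/2)·log₂(1/2) + (1/8)·log₂(1/8) + (1/4)·log₂(1/4)]
  = 0.3750 + 0.5000 + 0.3750 + 0.5000
  = 1.7500 bits

I(S;T) = H(S) + H(T) - H(S,T)
  = 1.2988 + 0.9544 - 1.7500
  = 0.5032 bits

No. I(S;T) = 0.5032 bits, which is ≤ 0.75 bits.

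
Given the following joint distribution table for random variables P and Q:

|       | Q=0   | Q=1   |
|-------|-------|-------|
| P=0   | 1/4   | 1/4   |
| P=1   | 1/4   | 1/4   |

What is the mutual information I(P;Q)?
Marginal P(P) (row sums):
  P(P=0) = 1/4 + 1/4 = 1/2
  P(P=1) = 1/4 + 1/4 = 1/2
Marginal P(Q) (column sums):
  P(Q=0) = 1/4 + 1/4 = 1/2
  P(Q=1) = 1/4 + 1/4 = 1/2

H(P) = -[(1/2)·log₂(1/2) + (1/2)·log₂(1/2)]
  = 0.5000 + 0.5000
  = 1.0000 bits
H(Q) = -[(1/2)·log₂(1/2) + (1/2)·log₂(1/2)]
  = 0.5000 + 0.5000
  = 1.0000 bits
H(P,Q) = -[(1/4)·log₂(1/4) + (1/4)·log₂(1/4) + (1/4)·log₂(1/4) + (1/4)·log₂(1/4)]
  = 0.5000 + 0.5000 + 0.5000 + 0.5000
  = 2.0000 bits

I(P;Q) = H(P) + H(Q) - H(P,Q)
  = 1.0000 + 1.0000 - 2.0000
  = 0.0000 bits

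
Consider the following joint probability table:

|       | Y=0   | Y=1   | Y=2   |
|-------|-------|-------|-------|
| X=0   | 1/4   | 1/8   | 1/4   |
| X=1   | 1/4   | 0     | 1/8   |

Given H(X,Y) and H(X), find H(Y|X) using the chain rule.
From the chain rule: H(X,Y) = H(X) + H(Y|X)
Therefore: H(Y|X) = H(X,Y) - H(X)

H(X,Y) = -[(1/4)·log₂(1/4) + (1/8)·log₂(1/8) + (1/4)·log₂(1/4) + (1/4)·log₂(1/4) + (1/8)·log₂(1/8)]
  = 0.5000 + 0.3750 + 0.5000 + 0.5000 + 0.3750
  = 2.2500 bits
Marginal P(X) (row sums):
  P(X=0) = 1/4 + 1/8 + 1/4 = 5/8
  P(X=1) = 1/4 + 0 + 1/8 = 3/8
H(X) = -[(5/8)·log₂(5/8) + (3/8)·log₂(3/8)]
  = 0.4238 + 0.5306
  = 0.9544 bits

H(Y|X) = 2.2500 - 0.9544 = 1.2956 bits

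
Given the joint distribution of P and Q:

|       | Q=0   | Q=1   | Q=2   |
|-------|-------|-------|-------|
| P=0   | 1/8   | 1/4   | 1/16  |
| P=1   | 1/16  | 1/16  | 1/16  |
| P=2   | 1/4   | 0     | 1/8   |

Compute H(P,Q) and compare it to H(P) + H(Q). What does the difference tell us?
Marginal P(P) (row sums):
  P(P=0) = 1/8 + 1/4 + 1/16 = 7/16
  P(P=1) = 1/16 + 1/16 + 1/16 = 3/16
  P(P=2) = 1/4 + 0 + 1/8 = 3/8
Marginal P(Q) (column sums):
  P(Q=0) = 1/8 + 1/16 + 1/4 = 7/16
  P(Q=1) = 1/4 + 1/16 + 0 = 5/16
  P(Q=2) = 1/16 + 1/16 + 1/8 = 1/4

H(P,Q) = -[(1/8)·log₂(1/8) + (1/4)·log₂(1/4) + (1/16)·log₂(1/16) + (1/16)·log₂(1/16) + (1/16)·log₂(1/16) + (1/16)·log₂(1/16) + (1/4)·log₂(1/4) + (1/8)·log₂(1/8)]
  = 0.3750 + 0.5000 + 0.2500 + 0.2500 + 0.2500 + 0.2500 + 0.5000 + 0.3750
  = 2.7500 bits
H(P) = -[(7/16)·log₂(7/16) + (3/16)·log₂(3/16) + (3/8)·log₂(3/8)]
  = 0.5218 + 0.4528 + 0.5306
  = 1.5052 bits
H(Q) = -[(7/16)·log₂(7/16) + (5/16)·log₂(5/16) + (1/4)·log₂(1/4)]
  = 0.5218 + 0.5244 + 0.5000
  = 1.5462 bits

H(P) + H(Q) = 1.5052 + 1.5462 = 3.0514 bits
Difference: H(P) + H(Q) - H(P,Q) = 3.0514 - 2.7500 = 0.3014 bits = I(P;Q)

The difference is the mutual information; it is positive here, so P and Q are dependent (knowing one reduces uncertainty about the other by 0.3014 bits).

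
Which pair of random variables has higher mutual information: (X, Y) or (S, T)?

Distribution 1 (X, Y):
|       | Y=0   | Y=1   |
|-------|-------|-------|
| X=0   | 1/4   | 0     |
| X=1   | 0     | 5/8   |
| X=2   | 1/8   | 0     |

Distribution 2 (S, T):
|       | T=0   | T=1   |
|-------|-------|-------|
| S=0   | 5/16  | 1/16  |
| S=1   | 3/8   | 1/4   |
Distribution 1 (X, Y):
Marginal P(X) (row sums):
  P(X=0) = 1/4 + 0 = 1/4
  P(X=1) = 0 + 5/8 = 5/8
  P(X=2) = 1/8 + 0 = 1/8
Marginal P(Y) (column sums):
  P(Y=0) = 1/4 + 0 + 1/8 = 3/8
  P(Y=1) = 0 + 5/8 + 0 = 5/8

H(X) = -[(1/4)·log₂(1/4) + (5/8)·log₂(5/8) + (1/8)·log₂(1/8)]
  = 0.5000 + 0.4238 + 0.3750
  = 1.2988 bits
H(Y) = -[(3/8)·log₂(3/8) + (5/8)·log₂(5/8)]
  = 0.5306 + 0.4238
  = 0.9544 bits
H(X,Y) = -[(1/4)·log₂(1/4) + (5/8)·log₂(5/8) + (1/8)·log₂(1/8)]
  = 0.5000 + 0.4238 + 0.3750
  = 1.2988 bits

I(X;Y) = H(X) + H(Y) - H(X,Y)
  = 1.2988 + 0.9544 - 1.2988
  = 0.9544 bits

Distribution 2 (S, T):
Marginal P(S) (row sums):
  P(S=0) = 5/16 + 1/16 = 3/8
  P(S=1) = 3/8 + 1/4 = 5/8
Marginal P(T) (column sums):
  P(T=0) = 5/16 + 3/8 = 11/16
  P(T=1) = 1/16 + 1/4 = 5/16

H(S) = -[(3/8)·log₂(3/8) + (5/8)·log₂(5/8)]
  = 0.5306 + 0.4238
  = 0.9544 bits
H(T) = -[(11/16)·log₂(11/16) + (5/16)·log₂(5/16)]
  = 0.3716 + 0.5244
  = 0.8960 bits
H(S,T) = -[(5/16)·log₂(5/16) + (1/16)·log₂(1/16) + (3/8)·log₂(3/8) + (1/4)·log₂(1/4)]
  = 0.5244 + 0.2500 + 0.5306 + 0.5000
  = 1.8050 bits

I(S;T) = H(S) + H(T) - H(S,T)
  = 0.9544 + 0.8960 - 1.8050
  = 0.0454 bits

I(X;Y) = 0.9544 bits > I(S;T) = 0.0454 bits, so (X, Y) has the higher mutual information (stronger dependence).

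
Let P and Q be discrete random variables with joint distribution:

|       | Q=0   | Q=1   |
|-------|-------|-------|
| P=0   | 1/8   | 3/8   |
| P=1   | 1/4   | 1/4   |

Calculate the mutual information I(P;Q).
Marginal P(P) (row sums):
  P(P=0) = 1/8 + 3/8 = 1/2
  P(P=1) = 1/4 + 1/4 = 1/2
Marginal P(Q) (column sums):
  P(Q=0) = 1/8 + 1/4 = 3/8
  P(Q=1) = 3/8 + 1/4 = 5/8

H(P) = -[(1/2)·log₂(1/2) + (1/2)·log₂(1/2)]
  = 0.5000 + 0.5000
  = 1.0000 bits
H(Q) = -[(3/8)·log₂(3/8) + (5/8)·log₂(5/8)]
  = 0.5306 + 0.4238
  = 0.9544 bits
H(P,Q) = -[(1/8)·log₂(1/8) + (3/8)·log₂(3/8) + (1/4)·log₂(1/4) + (1/4)·log₂(1/4)]
  = 0.3750 + 0.5306 + 0.5000 + 0.5000
  = 1.9056 bits

I(P;Q) = H(P) + H(Q) - H(P,Q)
  = 1.0000 + 0.9544 - 1.9056
  = 0.0488 bits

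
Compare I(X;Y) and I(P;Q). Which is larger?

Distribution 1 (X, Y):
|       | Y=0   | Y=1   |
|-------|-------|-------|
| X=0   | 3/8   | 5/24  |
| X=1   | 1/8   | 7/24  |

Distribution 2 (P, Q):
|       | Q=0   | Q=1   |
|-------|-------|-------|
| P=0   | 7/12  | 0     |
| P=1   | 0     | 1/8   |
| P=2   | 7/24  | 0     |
Distribution 1 (X, Y):
Marginal P(X) (row sums):
  P(X=0) = 3/8 + 5/24 = 7/12
  P(X=1) = 1/8 + 7/24 = 5/12
Marginal P(Y) (column sums):
  P(Y=0) = 3/8 + 1/8 = 1/2
  P(Y=1) = 5/24 + 7/24 = 1/2

H(X) = -[(7/12)·log₂(7/12) + (5/12)·log₂(5/12)]
  = 0.4536 + 0.5263
  = 0.9799 bits
H(Y) = -[(1/2)·log₂(1/2) + (1/2)·log₂(1/2)]
  = 0.5000 + 0.5000
  = 1.0000 bits
H(X,Y) = -[(3/8)·log₂(3/8) + (5/24)·log₂(5/24) + (1/8)·log₂(1/8) + (7/24)·log₂(7/24)]
  = 0.5306 + 0.4715 + 0.3750 + 0.5185
  = 1.8956 bits

I(X;Y) = H(X) + H(Y) - H(X,Y)
  = 0.9799 + 1.0000 - 1.8956
  = 0.0843 bits

Distribution 2 (P, Q):
Marginal P(P) (row sums):
  P(P=0) = 7/12 + 0 = 7/12
  P(P=1) = 0 + 1/8 = 1/8
  P(P=2) = 7/24 + 0 = 7/24
Marginal P(Q) (column sums):
  P(Q=0) = 7/12 + 0 + 7/24 = 7/8
  P(Q=1) = 0 + 1/8 + 0 = 1/8

H(P) = -[(7/12)·log₂(7/12) + (1/8)·log₂(1/8) + (7/24)·log₂(7/24)]
  = 0.4536 + 0.3750 + 0.5185
  = 1.3471 bits
H(Q) = -[(7/8)·log₂(7/8) + (1/8)·log₂(1/8)]
  = 0.1686 + 0.3750
  = 0.5436 bits
H(P,Q) = -[(7/12)·log₂(7/12) + (1/8)·log₂(1/8) + (7/24)·log₂(7/24)]
  = 0.4536 + 0.3750 + 0.5185
  = 1.3471 bits

I(P;Q) = H(P) + H(Q) - H(P,Q)
  = 1.3471 + 0.5436 - 1.3471
  = 0.5436 bits

I(P;Q) = 0.5436 bits > I(X;Y) = 0.0843 bits, so (P, Q) has the higher mutual information (stronger dependence).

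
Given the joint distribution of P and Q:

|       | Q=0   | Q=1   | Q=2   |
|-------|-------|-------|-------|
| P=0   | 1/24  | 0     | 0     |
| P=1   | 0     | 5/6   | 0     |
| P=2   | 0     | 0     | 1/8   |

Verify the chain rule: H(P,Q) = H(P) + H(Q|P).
Left side:
H(P,Q) = -[(1/24)·log₂(1/24) + (5/6)·log₂(5/6) + (1/8)·log₂(1/8)]
  = 0.1910 + 0.2192 + 0.3750
  = 0.7852 bits

Right side:
Marginal P(P) (row sums):
  P(P=0) = 1/24 + 0 + 0 = 1/24
  P(P=1) = 0 + 5/6 + 0 = 5/6
  P(P=2) = 0 + 0 + 1/8 = 1/8
H(P) = -[(1/24)·log₂(1/24) + (5/6)·log₂(5/6) + (1/8)·log₂(1/8)]
  = 0.1910 + 0.2192 + 0.3750
  = 0.7852 bits
H(Q|P) = -Σ P(P,Q)·log₂ P(Q|P), where P(Q|P) = P(P,Q) / P(P)
  (cells with P(P,Q) = 0 contribute 0)
  (P=0,Q=0): P(Q|P) = (1/24)/(1/24) = 1;  -(1/24)·log₂(1) = 0.0000
  (P=1,Q=1): P(Q|P) = (5/6)/(5/6) = 1;  -(5/6)·log₂(1) = 0.0000
  (P=2,Q=2): P(Q|P) = (1/8)/(1/8) = 1;  -(1/8)·log₂(1) = 0.0000
H(Q|P) = 0.0000 + 0.0000 + 0.0000
  = 0.0000 bits
H(P) + H(Q|P) = 0.7852 + 0.0000 = 0.7852 bits

Both sides equal 0.7852 bits, so the chain rule holds ✓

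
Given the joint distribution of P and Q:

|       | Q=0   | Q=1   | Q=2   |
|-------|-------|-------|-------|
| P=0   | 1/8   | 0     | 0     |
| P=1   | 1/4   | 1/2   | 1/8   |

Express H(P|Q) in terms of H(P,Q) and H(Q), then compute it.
H(P|Q) = H(P,Q) - H(Q)

Marginal P(Q) (column sums):
  P(Q=0) = 1/8 + 1/4 = 3/8
  P(Q=1) = 0 + 1/2 = 1/2
  P(Q=2) = 0 + 1/8 = 1/8

H(P,Q) = -[(1/8)·log₂(1/8) + (1/4)·log₂(1/4) + (1/2)·log₂(1/2) + (1/8)·log₂(1/8)]
  = 0.3750 + 0.5000 + 0.5000 + 0.3750
  = 1.7500 bits
H(Q) = -[(3/8)·log₂(3/8) + (1/2)·log₂(1/2) + (1/8)·log₂(1/8)]
  = 0.5306 + 0.5000 + 0.3750
  = 1.4056 bits

H(P|Q) = 1.7500 - 1.4056 = 0.3444 bits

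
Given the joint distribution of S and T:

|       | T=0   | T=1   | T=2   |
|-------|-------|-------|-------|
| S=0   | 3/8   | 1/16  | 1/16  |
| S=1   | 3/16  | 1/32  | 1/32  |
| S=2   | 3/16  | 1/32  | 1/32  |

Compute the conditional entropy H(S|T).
Marginal P(T) (column sums):
  P(T=0) = 3/8 + 3/16 + 3/16 = 3/4
  P(T=1) = 1/16 + 1/32 + 1/32 = 1/8
  P(T=2) = 1/16 + 1/32 + 1/32 = 1/8

H(S|T) = -Σ P(S,T)·log₂ P(S|T), where P(S|T) = P(S,T) / P(T)
  (S=0,T=0): P(S|T) = (3/8)/(3/4) = 1/2;  -(3/8)·log₂(1/2) = 0.3750
  (S=0,T=1): P(S|T) = (1/16)/(1/8) = 1/2;  -(1/16)·log₂(1/2) = 0.0625
  (S=0,T=2): P(S|T) = (1/16)/(1/8) = 1/2;  -(1/16)·log₂(1/2) = 0.0625
  (S=1,T=0): P(S|T) = (3/16)/(3/4) = 1/4;  -(3/16)·log₂(1/4) = 0.3750
  (S=1,T=1): P(S|T) = (1/32)/(1/8) = 1/4;  -(1/32)·log₂(1/4) = 0.0625
  (S=1,T=2): P(S|T) = (1/32)/(1/8) = 1/4;  -(1/32)·log₂(1/4) = 0.0625
  (S=2,T=0): P(S|T) = (3/16)/(3/4) = 1/4;  -(3/16)·log₂(1/4) = 0.3750
  (S=2,T=1): P(S|T) = (1/32)/(1/8) = 1/4;  -(1/32)·log₂(1/4) = 0.0625
  (S=2,T=2): P(S|T) = (1/32)/(1/8) = 1/4;  -(1/32)·log₂(1/4) = 0.0625
H(S|T) = 0.3750 + 0.0625 + 0.0625 + 0.3750 + 0.0625 + 0.0625 + 0.3750 + 0.0625 + 0.0625
  = 1.5000 bits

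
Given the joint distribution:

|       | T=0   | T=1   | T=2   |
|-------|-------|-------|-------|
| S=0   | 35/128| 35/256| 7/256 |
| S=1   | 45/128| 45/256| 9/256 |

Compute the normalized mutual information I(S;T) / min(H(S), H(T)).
Marginal P(S) (row sums):
  P(S=0) = 35/128 + 35/256 + 7/256 = 7/16
  P(S=1) = 45/128 + 45/256 + 9/256 = 9/16
Marginal P(T) (column sums):
  P(T=0) = 35/128 + 45/128 = 5/8
  P(T=1) = 35/256 + 45/256 = 5/16
  P(T=2) = 7/256 + 9/256 = 1/16

H(S) = -[(7/16)·log₂(7/16) + (9/16)·log₂(9/16)]
  = 0.5218 + 0.4669
  = 0.9887 bits
H(T) = -[(5/8)·log₂(5/8) + (5/16)·log₂(5/16) + (1/16)·log₂(1/16)]
  = 0.4238 + 0.5244 + 0.2500
  = 1.1982 bits
H(S,T) = -[(35/128)·log₂(35/128) + (35/256)·log₂(35/256) + (7/256)·log₂(7/256) + (45/128)·log₂(45/128) + (45/256)·log₂(45/256) + (9/256)·log₂(9/256)]
  = 0.5115 + 0.3925 + 0.1420 + 0.5302 + 0.4409 + 0.1698
  = 2.1869 bits

I(S;T) = H(S) + H(T) - H(S,T)
  = 0.9887 + 1.1982 - 2.1869
  = 0.0000 bits

min(H(S), H(T)) = min(0.9887, 1.1982) = 0.9887 bits
Normalized MI = 0.0000 / 0.9887 = 0.0000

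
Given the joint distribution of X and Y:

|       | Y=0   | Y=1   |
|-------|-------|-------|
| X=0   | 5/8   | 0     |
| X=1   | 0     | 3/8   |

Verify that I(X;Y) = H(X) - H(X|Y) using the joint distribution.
Left side, from I(X;Y) = H(X) + H(Y) - H(X,Y):
Marginal P(X) (row sums):
  P(X=0) = 5/8 + 0 = 5/8
  P(X=1) = 0 + 3/8 = 3/8
Marginal P(Y) (column sums):
  P(Y=0) = 5/8 + 0 = 5/8
  P(Y=1) = 0 + 3/8 = 3/8

H(X) = -[(5/8)·log₂(5/8) + (3/8)·log₂(3/8)]
  = 0.4238 + 0.5306
  = 0.9544 bits
H(Y) = -[(5/8)·log₂(5/8) + (3/8)·log₂(3/8)]
  = 0.4238 + 0.5306
  = 0.9544 bits
H(X,Y) = -[(5/8)·log₂(5/8) + (3/8)·log₂(3/8)]
  = 0.4238 + 0.5306
  = 0.9544 bits

I(X;Y) = H(X) + H(Y) - H(X,Y)
  = 0.9544 + 0.9544 - 0.9544
  = 0.9544 bits

Right side, with H(X|Y) computed directly from the conditional probabilities:
H(X|Y) = -Σ P(X,Y)·log₂ P(X|Y), where P(X|Y) = P(X,Y) / P(Y)
  (cells with P(X,Y) = 0 contribute 0)
  (X=0,Y=0): P(X|Y) = (5/8)/(5/8) = 1;  -(5/8)·log₂(1) = 0.0000
  (X=1,Y=1): P(X|Y) = (3/8)/(3/8) = 1;  -(3/8)·log₂(1) = 0.0000
H(X|Y) = 0.0000 + 0.0000
  = 0.0000 bits
H(X) - H(X|Y) = 0.9544 - 0.0000 = 0.9544 bits

Both sides equal 0.9544 bits, so I(X;Y) = H(X) - H(X|Y) ✓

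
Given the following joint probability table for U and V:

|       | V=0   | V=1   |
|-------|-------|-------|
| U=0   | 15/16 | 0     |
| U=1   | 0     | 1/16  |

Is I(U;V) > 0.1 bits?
Marginal P(U) (row sums):
  P(U=0) = 15/16 + 0 = 15/16
  P(U=1) = 0 + 1/16 = 1/16
Marginal P(V) (column sums):
  P(V=0) = 15/16 + 0 = 15/16
  P(V=1) = 0 + 1/16 = 1/16

H(U) = -[(15/16)·log₂(15/16) + (1/16)·log₂(1/16)]
  = 0.0873 + 0.2500
  = 0.3373 bits
H(V) = -[(15/16)·log₂(15/16) + (1/16)·log₂(1/16)]
  = 0.0873 + 0.2500
  = 0.3373 bits
H(U,V) = -[(15/16)·log₂(15/16) + (1/16)·log₂(1/16)]
  = 0.0873 + 0.2500
  = 0.3373 bits

I(U;V) = H(U) + H(V) - H(U,V)
  = 0.3373 + 0.3373 - 0.3373
  = 0.3373 bits

Yes. I(U;V) = 0.3373 bits, which is > 0.1 bits.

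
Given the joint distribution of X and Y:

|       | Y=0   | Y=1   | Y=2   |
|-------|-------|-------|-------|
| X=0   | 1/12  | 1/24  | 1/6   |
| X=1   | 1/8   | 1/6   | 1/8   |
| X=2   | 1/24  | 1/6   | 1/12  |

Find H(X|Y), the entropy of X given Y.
Marginal P(Y) (column sums):
  P(Y=0) = 1/12 + 1/8 + 1/24 = 1/4
  P(Y=1) = 1/24 + 1/6 + 1/6 = 3/8
  P(Y=2) = 1/6 + 1/8 + 1/12 = 3/8

H(X|Y) = -Σ P(X,Y)·log₂ P(X|Y), where P(X|Y) = P(X,Y) / P(Y)
  (X=0,Y=0): P(X|Y) = (1/12)/(1/4) = 1/3;  -(1/12)·log₂(1/3) = 0.1321
  (X=0,Y=1): P(X|Y) = (1/24)/(3/8) = 1/9;  -(1/24)·log₂(1/9) = 0.1321
  (X=0,Y=2): P(X|Y) = (1/6)/(3/8) = 4/9;  -(1/6)·log₂(4/9) = 0.1950
  (X=1,Y=0): P(X|Y) = (1/8)/(1/4) = 1/2;  -(1/8)·log₂(1/2) = 0.1250
  (X=1,Y=1): P(X|Y) = (1/6)/(3/8) = 4/9;  -(1/6)·log₂(4/9) = 0.1950
  (X=1,Y=2): P(X|Y) = (1/8)/(3/8) = 1/3;  -(1/8)·log₂(1/3) = 0.1981
  (X=2,Y=0): P(X|Y) = (1/24)/(1/4) = 1/6;  -(1/24)·log₂(1/6) = 0.1077
  (X=2,Y=1): P(X|Y) = (1/6)/(3/8) = 4/9;  -(1/6)·log₂(4/9) = 0.1950
  (X=2,Y=2): P(X|Y) = (1/12)/(3/8) = 2/9;  -(1/12)·log₂(2/9) = 0.1808
H(X|Y) = 0.1321 + 0.1321 + 0.1950 + 0.1250 + 0.1950 + 0.1981 + 0.1077 + 0.1950 + 0.1808
  = 1.4608 bits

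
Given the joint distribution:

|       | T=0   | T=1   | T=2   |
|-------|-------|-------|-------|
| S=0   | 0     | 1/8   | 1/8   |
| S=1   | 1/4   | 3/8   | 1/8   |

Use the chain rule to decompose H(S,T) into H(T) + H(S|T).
By the chain rule: H(S,T) = H(T) + H(S|T)

Marginal P(T) (column sums):
  P(T=0) = 0 + 1/4 = 1/4
  P(T=1) = 1/8 + 3/8 = 1/2
  P(T=2) = 1/8 + 1/8 = 1/4
H(T) = -[(1/4)·log₂(1/4) + (1/2)·log₂(1/2) + (1/4)·log₂(1/4)]
  = 0.5000 + 0.5000 + 0.5000
  = 1.5000 bits
H(S|T) = -Σ P(S,T)·log₂ P(S|T), where P(S|T) = P(S,T) / P(T)
  (cells with P(S,T) = 0 contribute 0)
  (S=0,T=1): P(S|T) = (1/8)/(1/2) = 1/4;  -(1/8)·log₂(1/4) = 0.2500
  (S=0,T=2): P(S|T) = (1/8)/(1/4) = 1/2;  -(1/8)·log₂(1/2) = 0.1250
  (S=1,T=0): P(S|T) = (1/4)/(1/4) = 1;  -(1/4)·log₂(1) = 0.0000
  (S=1,T=1): P(S|T) = (3/8)/(1/2) = 3/4;  -(3/8)·log₂(3/4) = 0.1556
  (S=1,T=2): P(S|T) = (1/8)/(1/4) = 1/2;  -(1/8)·log₂(1/2) = 0.1250
H(S|T) = 0.2500 + 0.1250 + 0.0000 + 0.1556 + 0.1250
  = 0.6556 bits

H(S,T) = H(T) + H(S|T) = 1.5000 + 0.6556 = 2.1556 bits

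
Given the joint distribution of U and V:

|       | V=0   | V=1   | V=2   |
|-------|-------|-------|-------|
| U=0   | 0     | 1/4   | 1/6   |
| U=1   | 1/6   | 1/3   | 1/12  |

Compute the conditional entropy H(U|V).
Marginal P(V) (column sums):
  P(V=0) = 0 + 1/6 = 1/6
  P(V=1) = 1/4 + 1/3 = 7/12
  P(V=2) = 1/6 + 1/12 = 1/4

H(U|V) = -Σ P(U,V)·log₂ P(U|V), where P(U|V) = P(U,V) / P(V)
  (cells with P(U,V) = 0 contribute 0)
  (U=0,V=1): P(U|V) = (1/4)/(7/12) = 3/7;  -(1/4)·log₂(3/7) = 0.3056
  (U=0,V=2): P(U|V) = (1/6)/(1/4) = 2/3;  -(1/6)·log₂(2/3) = 0.0975
  (U=1,V=0): P(U|V) = (1/6)/(1/6) = 1;  -(1/6)·log₂(1) = 0.0000
  (U=1,V=1): P(U|V) = (1/3)/(7/12) = 4/7;  -(1/3)·log₂(4/7) = 0.2691
  (U=1,V=2): P(U|V) = (1/12)/(1/4) = 1/3;  -(1/12)·log₂(1/3) = 0.1321
H(U|V) = 0.3056 + 0.0975 + 0.0000 + 0.2691 + 0.1321
  = 0.8043 bits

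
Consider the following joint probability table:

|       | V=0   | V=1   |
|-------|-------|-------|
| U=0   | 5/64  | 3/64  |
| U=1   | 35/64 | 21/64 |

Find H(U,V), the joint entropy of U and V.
H(U,V) = -Σ P(U,V) log₂ P(U,V), summed over the non-zero cells:
H(U,V) = -[(5/64)·log₂(5/64) + (3/64)·log₂(3/64) + (35/64)·log₂(35/64) + (21/64)·log₂(21/64)]
  = 0.2873 + 0.2070 + 0.4762 + 0.5275
  = 1.4980 bits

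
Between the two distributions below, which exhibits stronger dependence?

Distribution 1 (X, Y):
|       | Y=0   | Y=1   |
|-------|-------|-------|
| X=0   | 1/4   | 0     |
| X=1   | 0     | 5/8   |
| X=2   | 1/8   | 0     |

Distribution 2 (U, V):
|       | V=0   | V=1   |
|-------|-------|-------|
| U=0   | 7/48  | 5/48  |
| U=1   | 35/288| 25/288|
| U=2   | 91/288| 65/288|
Distribution 1 (X, Y):
Marginal P(X) (row sums):
  P(X=0) = 1/4 + 0 = 1/4
  P(X=1) = 0 + 5/8 = 5/8
  P(X=2) = 1/8 + 0 = 1/8
Marginal P(Y) (column sums):
  P(Y=0) = 1/4 + 0 + 1/8 = 3/8
  P(Y=1) = 0 + 5/8 + 0 = 5/8

H(X) = -[(1/4)·log₂(1/4) + (5/8)·log₂(5/8) + (1/8)·log₂(1/8)]
  = 0.5000 + 0.4238 + 0.3750
  = 1.2988 bits
H(Y) = -[(3/8)·log₂(3/8) + (5/8)·log₂(5/8)]
  = 0.5306 + 0.4238
  = 0.9544 bits
H(X,Y) = -[(1/4)·log₂(1/4) + (5/8)·log₂(5/8) + (1/8)·log₂(1/8)]
  = 0.5000 + 0.4238 + 0.3750
  = 1.2988 bits

I(X;Y) = H(X) + H(Y) - H(X,Y)
  = 1.2988 + 0.9544 - 1.2988
  = 0.9544 bits

Distribution 2 (U, V):
Marginal P(U) (row sums):
  P(U=0) = 7/48 + 5/48 = 1/4
  P(U=1) = 35/288 + 25/288 = 5/24
  P(U=2) = 91/288 + 65/288 = 13/24
Marginal P(V) (column sums):
  P(V=0) = 7/48 + 35/288 + 91/288 = 7/12
  P(V=1) = 5/48 + 25/288 + 65/288 = 5/12

H(U) = -[(1/4)·log₂(1/4) + (5/24)·log₂(5/24) + (13/24)·log₂(13/24)]
  = 0.5000 + 0.4715 + 0.4791
  = 1.4506 bits
H(V) = -[(7/12)·log₂(7/12) + (5/12)·log₂(5/12)]
  = 0.4536 + 0.5263
  = 0.9799 bits
H(U,V) = -[(7/48)·log₂(7/48) + (5/48)·log₂(5/48) + (35/288)·log₂(35/288) + (25/288)·log₂(25/288) + (91/288)·log₂(91/288) + (65/288)·log₂(65/288)]
  = 0.4051 + 0.3399 + 0.3695 + 0.3061 + 0.5252 + 0.4847
  = 2.4305 bits

I(U;V) = H(U) + H(V) - H(U,V)
  = 1.4506 + 0.9799 - 2.4305
  = 0.0000 bits

I(X;Y) = 0.9544 bits > I(U;V) = 0.0000 bits, so (X, Y) has the higher mutual information (stronger dependence).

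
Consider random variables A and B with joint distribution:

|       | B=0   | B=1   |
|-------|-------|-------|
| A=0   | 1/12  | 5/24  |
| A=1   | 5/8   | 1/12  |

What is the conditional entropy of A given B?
Marginal P(B) (column sums):
  P(B=0) = 1/12 + 5/8 = 17/24
  P(B=1) = 5/24 + 1/12 = 7/24

H(A|B) = -Σ P(A,B)·log₂ P(A|B), where P(A|B) = P(A,B) / P(B)
  (A=0,B=0): P(A|B) = (1/12)/(17/24) = 2/17;  -(1/12)·log₂(2/17) = 0.2573
  (A=0,B=1): P(A|B) = (5/24)/(7/24) = 5/7;  -(5/24)·log₂(5/7) = 0.1011
  (A=1,B=0): P(A|B) = (5/8)/(17/24) = 15/17;  -(5/8)·log₂(15/17) = 0.1129
  (A=1,B=1): P(A|B) = (1/12)/(7/24) = 2/7;  -(1/12)·log₂(2/7) = 0.1506
H(A|B) = 0.2573 + 0.1011 + 0.1129 + 0.1506
  = 0.6219 bits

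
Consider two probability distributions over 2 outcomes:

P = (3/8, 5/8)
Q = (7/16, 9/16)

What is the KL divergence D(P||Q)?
D(P||Q) = Σ P(i) log₂(P(i)/Q(i))
  i=0: (3/8) × log₂((3/8)/(7/16)) = (3/8) × log₂(6/7) = -0.0834
  i=1: (5/8) × log₂((5/8)/(9/16)) = (5/8) × log₂(10/9) = 0.0950
D(P||Q) = -0.0834 + 0.0950
  = 0.0116 bits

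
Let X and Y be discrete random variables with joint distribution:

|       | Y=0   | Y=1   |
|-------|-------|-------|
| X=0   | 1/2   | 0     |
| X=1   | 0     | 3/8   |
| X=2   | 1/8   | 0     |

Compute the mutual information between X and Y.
Marginal P(X) (row sums):
  P(X=0) = 1/2 + 0 = 1/2
  P(X=1) = 0 + 3/8 = 3/8
  P(X=2) = 1/8 + 0 = 1/8
Marginal P(Y) (column sums):
  P(Y=0) = 1/2 + 0 + 1/8 = 5/8
  P(Y=1) = 0 + 3/8 + 0 = 3/8

H(X) = -[(1/2)·log₂(1/2) + (3/8)·log₂(3/8) + (1/8)·log₂(1/8)]
  = 0.5000 + 0.5306 + 0.3750
  = 1.4056 bits
H(Y) = -[(5/8)·log₂(5/8) + (3/8)·log₂(3/8)]
  = 0.4238 + 0.5306
  = 0.9544 bits
H(X,Y) = -[(1/2)·log₂(1/2) + (3/8)·log₂(3/8) + (1/8)·log₂(1/8)]
  = 0.5000 + 0.5306 + 0.3750
  = 1.4056 bits

I(X;Y) = H(X) + H(Y) - H(X,Y)
  = 1.4056 + 0.9544 - 1.4056
  = 0.9544 bits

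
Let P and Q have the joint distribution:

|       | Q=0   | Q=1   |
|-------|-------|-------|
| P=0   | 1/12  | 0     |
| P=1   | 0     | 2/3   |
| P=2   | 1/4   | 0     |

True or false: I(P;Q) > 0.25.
Marginal P(P) (row sums):
  P(P=0) = 1/12 + 0 = 1/12
  P(P=1) = 0 + 2/3 = 2/3
  P(P=2) = 1/4 + 0 = 1/4
Marginal P(Q) (column sums):
  P(Q=0) = 1/12 + 0 + 1/4 = 1/3
  P(Q=1) = 0 + 2/3 + 0 = 2/3

H(P) = -[(1/12)·log₂(1/12) + (2/3)·log₂(2/3) + (1/4)·log₂(1/4)]
  = 0.2987 + 0.3900 + 0.5000
  = 1.1887 bits
H(Q) = -[(1/3)·log₂(1/3) + (2/3)·log₂(2/3)]
  = 0.5283 + 0.3900
  = 0.9183 bits
H(P,Q) = -[(1/12)·log₂(1/12) + (2/3)·log₂(2/3) + (1/4)·log₂(1/4)]
  = 0.2987 + 0.3900 + 0.5000
  = 1.1887 bits

I(P;Q) = H(P) + H(Q) - H(P,Q)
  = 1.1887 + 0.9183 - 1.1887
  = 0.9183 bits

True. I(P;Q) = 0.9183 bits, which is > 0.25 bits.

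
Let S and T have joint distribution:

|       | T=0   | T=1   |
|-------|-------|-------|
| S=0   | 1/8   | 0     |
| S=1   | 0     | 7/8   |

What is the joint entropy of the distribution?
H(S,T) = -Σ P(S,T) log₂ P(S,T), summed over the non-zero cells:
H(S,T) = -[(1/8)·log₂(1/8) + (7/8)·log₂(7/8)]
  = 0.3750 + 0.1686
  = 0.5436 bits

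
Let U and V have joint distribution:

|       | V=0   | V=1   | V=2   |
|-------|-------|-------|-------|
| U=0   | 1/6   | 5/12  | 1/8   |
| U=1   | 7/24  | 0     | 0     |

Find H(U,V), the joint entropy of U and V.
H(U,V) = -Σ P(U,V) log₂ P(U,V), summed over the non-zero cells:
H(U,V) = -[(1/6)·log₂(1/6) + (5/12)·log₂(5/12) + (1/8)·log₂(1/8) + (7/24)·log₂(7/24)]
  = 0.4308 + 0.5263 + 0.3750 + 0.5185
  = 1.8506 bits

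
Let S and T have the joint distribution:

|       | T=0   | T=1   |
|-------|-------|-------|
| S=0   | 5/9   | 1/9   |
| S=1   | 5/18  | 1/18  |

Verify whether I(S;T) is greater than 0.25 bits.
Marginal P(S) (row sums):
  P(S=0) = 5/9 + 1/9 = 2/3
  P(S=1) = 5/18 + 1/18 = 1/3
Marginal P(T) (column sums):
  P(T=0) = 5/9 + 5/18 = 5/6
  P(T=1) = 1/9 + 1/18 = 1/6

H(S) = -[(2/3)·log₂(2/3) + (1/3)·log₂(1/3)]
  = 0.3900 + 0.5283
  = 0.9183 bits
H(T) = -[(5/6)·log₂(5/6) + (1/6)·log₂(1/6)]
  = 0.2192 + 0.4308
  = 0.6500 bits
H(S,T) = -[(5/9)·log₂(5/9) + (1/9)·log₂(1/9) + (5/18)·log₂(5/18) + (1/18)·log₂(1/18)]
  = 0.4711 + 0.3522 + 0.5133 + 0.2317
  = 1.5683 bits

I(S;T) = H(S) + H(T) - H(S,T)
  = 0.9183 + 0.6500 - 1.5683
  = 0.0000 bits

No. I(S;T) = 0.0000 bits, which is ≤ 0.25 bits.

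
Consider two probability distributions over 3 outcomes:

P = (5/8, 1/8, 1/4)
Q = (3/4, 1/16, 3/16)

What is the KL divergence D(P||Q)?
D(P||Q) = Σ P(i) log₂(P(i)/Q(i))
  i=0: (5/8) × log₂((5/8)/(3/4)) = (5/8) × log₂(5/6) = -0.1644
  i=1: (1/8) × log₂((1/8)/(1/16)) = (1/8) × log₂(2) = 0.1250
  i=2: (1/4) × log₂((1/4)/(3/16)) = (1/4) × log₂(4/3) = 0.1038
D(P||Q) = -0.1644 + 0.1250 + 0.1038
  = 0.0644 bits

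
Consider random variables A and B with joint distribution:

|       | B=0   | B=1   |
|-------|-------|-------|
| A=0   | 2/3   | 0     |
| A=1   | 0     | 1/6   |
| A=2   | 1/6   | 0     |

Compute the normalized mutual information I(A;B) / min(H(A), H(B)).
Marginal P(A) (row sums):
  P(A=0) = 2/3 + 0 = 2/3
  P(A=1) = 0 + 1/6 = 1/6
  P(A=2) = 1/6 + 0 = 1/6
Marginal P(B) (column sums):
  P(B=0) = 2/3 + 0 + 1/6 = 5/6
  P(B=1) = 0 + 1/6 + 0 = 1/6

H(A) = -[(2/3)·log₂(2/3) + (1/6)·log₂(1/6) + (1/6)·log₂(1/6)]
  = 0.3900 + 0.4308 + 0.4308
  = 1.2516 bits
H(B) = -[(5/6)·log₂(5/6) + (1/6)·log₂(1/6)]
  = 0.2192 + 0.4308
  = 0.6500 bits
H(A,B) = -[(2/3)·log₂(2/3) + (1/6)·log₂(1/6) + (1/6)·log₂(1/6)]
  = 0.3900 + 0.4308 + 0.4308
  = 1.2516 bits

I(A;B) = H(A) + H(B) - H(A,B)
  = 1.2516 + 0.6500 - 1.2516
  = 0.6500 bits

min(H(A), H(B)) = min(1.2516, 0.6500) = 0.6500 bits
Normalized MI = 0.6500 / 0.6500 = 1.0000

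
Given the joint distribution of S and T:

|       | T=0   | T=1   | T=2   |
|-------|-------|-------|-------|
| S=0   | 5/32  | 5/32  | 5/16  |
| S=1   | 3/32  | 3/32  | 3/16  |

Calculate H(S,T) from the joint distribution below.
H(S,T) = -Σ P(S,T) log₂ P(S,T), summed over the non-zero cells:
H(S,T) = -[(5/32)·log₂(5/32) + (5/32)·log₂(5/32) + (5/16)·log₂(5/16) + (3/32)·log₂(3/32) + (3/32)·log₂(3/32) + (3/16)·log₂(3/16)]
  = 0.4184 + 0.4184 + 0.5244 + 0.3202 + 0.3202 + 0.4528
  = 2.4544 bits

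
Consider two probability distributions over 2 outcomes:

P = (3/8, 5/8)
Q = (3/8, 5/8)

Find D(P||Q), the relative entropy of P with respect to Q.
D(P||Q) = Σ P(i) log₂(P(i)/Q(i))
  i=0: (3/8) × log₂((3/8)/(3/8)) = (3/8) × log₂(1) = 0.0000
  i=1: (5/8) × log₂((5/8)/(5/8)) = (5/8) × log₂(1) = 0.0000
D(P||Q) = 0.0000 + 0.0000
  = 0.0000 bits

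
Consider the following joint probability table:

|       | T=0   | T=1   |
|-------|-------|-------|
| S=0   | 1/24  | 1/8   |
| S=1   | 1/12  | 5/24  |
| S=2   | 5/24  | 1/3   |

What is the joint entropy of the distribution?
H(S,T) = -Σ P(S,T) log₂ P(S,T), summed over the non-zero cells:
H(S,T) = -[(1/24)·log₂(1/24) + (1/8)·log₂(1/8) + (1/12)·log₂(1/12) + (5/24)·log₂(5/24) + (5/24)·log₂(5/24) + (1/3)·log₂(1/3)]
  = 0.1910 + 0.3750 + 0.2987 + 0.4715 + 0.4715 + 0.5283
  = 2.3360 bits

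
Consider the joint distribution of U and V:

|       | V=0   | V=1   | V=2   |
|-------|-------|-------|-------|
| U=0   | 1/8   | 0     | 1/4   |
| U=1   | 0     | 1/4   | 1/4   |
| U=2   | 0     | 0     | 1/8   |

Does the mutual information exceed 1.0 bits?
Marginal P(U) (row sums):
  P(U=0) = 1/8 + 0 + 1/4 = 3/8
  P(U=1) = 0 + 1/4 + 1/4 = 1/2
  P(U=2) = 0 + 0 + 1/8 = 1/8
Marginal P(V) (column sums):
  P(V=0) = 1/8 + 0 + 0 = 1/8
  P(V=1) = 0 + 1/4 + 0 = 1/4
  P(V=2) = 1/4 + 1/4 + 1/8 = 5/8

H(U) = -[(3/8)·log₂(3/8) + (1/2)·log₂(1/2) + (1/8)·log₂(1/8)]
  = 0.5306 + 0.5000 + 0.3750
  = 1.4056 bits
H(V) = -[(1/8)·log₂(1/8) + (1/4)·log₂(1/4) + (5/8)·log₂(5/8)]
  = 0.3750 + 0.5000 + 0.4238
  = 1.2988 bits
H(U,V) = -[(1/8)·log₂(1/8) + (1/4)·log₂(1/4) + (1/4)·log₂(1/4) + (1/4)·log₂(1/4) + (1/8)·log₂(1/8)]
  = 0.3750 + 0.5000 + 0.5000 + 0.5000 + 0.3750
  = 2.2500 bits

I(U;V) = H(U) + H(V) - H(U,V)
  = 1.4056 + 1.2988 - 2.2500
  = 0.4544 bits

No. I(U;V) = 0.4544 bits, which is ≤ 1.0 bits.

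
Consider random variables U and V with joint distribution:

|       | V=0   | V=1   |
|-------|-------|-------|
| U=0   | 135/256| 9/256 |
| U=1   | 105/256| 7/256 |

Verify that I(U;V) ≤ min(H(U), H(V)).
Marginal P(U) (row sums):
  P(U=0) = 135/256 + 9/256 = 9/16
  P(U=1) = 105/256 + 7/256 = 7/16
Marginal P(V) (column sums):
  P(V=0) = 135/256 + 105/256 = 15/16
  P(V=1) = 9/256 + 7/256 = 1/16

H(U) = -[(9/16)·log₂(9/16) + (7/16)·log₂(7/16)]
  = 0.4669 + 0.5218
  = 0.9887 bits
H(V) = -[(15/16)·log₂(15/16) + (1/16)·log₂(1/16)]
  = 0.0873 + 0.2500
  = 0.3373 bits
H(U,V) = -[(135/256)·log₂(135/256) + (9/256)·log₂(9/256) + (105/256)·log₂(105/256) + (7/256)·log₂(7/256)]
  = 0.4868 + 0.1698 + 0.5274 + 0.1420
  = 1.3260 bits

I(U;V) = H(U) + H(V) - H(U,V)
  = 0.9887 + 0.3373 - 1.3260
  = 0.0000 bits

min(H(U), H(V)) = min(0.9887, 0.3373) = 0.3373 bits
Since 0.0000 ≤ 0.3373, the bound is satisfied ✓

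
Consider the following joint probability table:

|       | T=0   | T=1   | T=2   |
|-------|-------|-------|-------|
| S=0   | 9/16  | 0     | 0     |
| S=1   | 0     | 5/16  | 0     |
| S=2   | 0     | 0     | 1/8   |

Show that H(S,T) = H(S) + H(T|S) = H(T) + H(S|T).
Marginal P(S) (row sums):
  P(S=0) = 9/16 + 0 + 0 = 9/16
  P(S=1) = 0 + 5/16 + 0 = 5/16
  P(S=2) = 0 + 0 + 1/8 = 1/8
Marginal P(T) (column sums):
  P(T=0) = 9/16 + 0 + 0 = 9/16
  P(T=1) = 0 + 5/16 + 0 = 5/16
  P(T=2) = 0 + 0 + 1/8 = 1/8

Decomposition 1: H(S) + H(T|S)
H(S) = -[(9/16)·log₂(9/16) + (5/16)·log₂(5/16) + (1/8)·log₂(1/8)]
  = 0.4669 + 0.5244 + 0.3750
  = 1.3663 bits
H(T|S) = -Σ P(S,T)·log₂ P(T|S), where P(T|S) = P(S,T) / P(S)
  (cells with P(S,T) = 0 contribute 0)
  (S=0,T=0): P(T|S) = (9/16)/(9/16) = 1;  -(9/16)·log₂(1) = 0.0000
  (S=1,T=1): P(T|S) = (5/16)/(5/16) = 1;  -(5/16)·log₂(1) = 0.0000
  (S=2,T=2): P(T|S) = (1/8)/(1/8) = 1;  -(1/8)·log₂(1) = 0.0000
H(T|S) = 0.0000 + 0.0000 + 0.0000
  = 0.0000 bits
H(S) + H(T|S) = 1.3663 + 0.0000 = 1.3663 bits

Decomposition 2: H(T) + H(S|T)
H(T) = -[(9/16)·log₂(9/16) + (5/16)·log₂(5/16) + (1/8)·log₂(1/8)]
  = 0.4669 + 0.5244 + 0.3750
  = 1.3663 bits
H(S|T) = -Σ P(S,T)·log₂ P(S|T), where P(S|T) = P(S,T) / P(T)
  (cells with P(S,T) = 0 contribute 0)
  (S=0,T=0): P(S|T) = (9/16)/(9/16) = 1;  -(9/16)·log₂(1) = 0.0000
  (S=1,T=1): P(S|T) = (5/16)/(5/16) = 1;  -(5/16)·log₂(1) = 0.0000
  (S=2,T=2): P(S|T) = (1/8)/(1/8) = 1;  -(1/8)·log₂(1) = 0.0000
H(S|T) = 0.0000 + 0.0000 + 0.0000
  = 0.0000 bits
H(T) + H(S|T) = 1.3663 + 0.0000 = 1.3663 bits

Direct computation of the joint entropy:
H(S,T) = -[(9/16)·log₂(9/16) + (5/16)·log₂(5/16) + (1/8)·log₂(1/8)]
  = 0.4669 + 0.5244 + 0.3750
  = 1.3663 bits

All three agree: H(S,T) = 1.3663 bits ✓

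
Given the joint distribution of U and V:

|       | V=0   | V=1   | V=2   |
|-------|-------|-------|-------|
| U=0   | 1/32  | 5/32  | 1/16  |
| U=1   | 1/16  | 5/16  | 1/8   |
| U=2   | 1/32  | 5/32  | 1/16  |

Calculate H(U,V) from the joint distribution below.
H(U,V) = -Σ P(U,V) log₂ P(U,V), summed over the non-zero cells:
H(U,V) = -[(1/32)·log₂(1/32) + (5/32)·log₂(5/32) + (1/16)·log₂(1/16) + (1/16)·log₂(1/16) + (5/16)·log₂(5/16) + (1/8)·log₂(1/8) + (1/32)·log₂(1/32) + (5/32)·log₂(5/32) + (1/16)·log₂(1/16)]
  = 0.1563 + 0.4184 + 0.2500 + 0.2500 + 0.5244 + 0.3750 + 0.1563 + 0.4184 + 0.2500
  = 2.7988 bits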